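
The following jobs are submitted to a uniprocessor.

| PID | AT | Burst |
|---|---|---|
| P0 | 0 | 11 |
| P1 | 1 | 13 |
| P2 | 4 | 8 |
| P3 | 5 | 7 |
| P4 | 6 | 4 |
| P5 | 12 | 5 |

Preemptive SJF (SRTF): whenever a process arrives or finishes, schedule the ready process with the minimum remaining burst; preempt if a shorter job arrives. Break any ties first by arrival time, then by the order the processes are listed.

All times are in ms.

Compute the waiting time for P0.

4

Schedule: | P0 0-6 | P4 6-10 | P0 10-15 | P5 15-20 | P3 20-27 | P2 27-35 | P1 35-48 |
Completion: P0=15  P1=48  P2=35  P3=27  P4=10  P5=20
Waiting(P0) = turnaround − burst = 15 − 11 = 4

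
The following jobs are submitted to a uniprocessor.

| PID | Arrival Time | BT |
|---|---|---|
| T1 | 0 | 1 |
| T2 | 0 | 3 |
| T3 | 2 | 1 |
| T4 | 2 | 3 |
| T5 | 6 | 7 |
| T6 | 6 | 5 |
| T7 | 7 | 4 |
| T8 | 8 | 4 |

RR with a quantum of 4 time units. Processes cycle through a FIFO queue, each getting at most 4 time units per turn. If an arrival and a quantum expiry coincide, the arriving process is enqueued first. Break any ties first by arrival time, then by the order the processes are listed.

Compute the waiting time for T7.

9

Gantt: | T1 0-1 | T2 1-4 | T3 4-5 | T4 5-8 | T5 8-12 | T6 12-16 | T7 16-20 | T8 20-24 | T5 24-27 | T6 27-28 |
Completion: T1=1  T2=4  T3=5  T4=8  T5=27  T6=28  T7=20  T8=24
Waiting(T7) = turnaround − burst = 13 − 4 = 9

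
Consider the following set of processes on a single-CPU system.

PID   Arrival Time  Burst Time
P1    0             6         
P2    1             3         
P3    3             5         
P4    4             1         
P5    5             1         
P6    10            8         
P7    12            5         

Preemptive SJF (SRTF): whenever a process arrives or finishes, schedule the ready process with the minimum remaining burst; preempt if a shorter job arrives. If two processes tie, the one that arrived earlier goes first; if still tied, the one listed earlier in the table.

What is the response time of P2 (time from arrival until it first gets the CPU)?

0

Schedule: | P1 0-1 | P2 1-4 | P4 4-5 | P5 5-6 | P1 6-11 | P3 11-16 | P7 16-21 | P6 21-29 |
Completion: P1=11  P2=4  P3=16  P4=5  P5=6  P6=29  P7=21
Turnaround (C−A): P1=11  P2=3  P3=13  P4=1  P5=1  P6=19  P7=9
Response(P2) = first start − arrival = 1 − 1 = 0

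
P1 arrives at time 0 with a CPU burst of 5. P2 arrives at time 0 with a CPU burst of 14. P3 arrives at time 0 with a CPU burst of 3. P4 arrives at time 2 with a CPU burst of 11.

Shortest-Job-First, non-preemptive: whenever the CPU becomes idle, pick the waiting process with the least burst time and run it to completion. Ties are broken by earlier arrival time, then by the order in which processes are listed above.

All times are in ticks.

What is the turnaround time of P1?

8

Timeline: | P3 0-3 | P1 3-8 | P4 8-19 | P2 19-33 |
Completion: P1=8  P2=33  P3=3  P4=19
Turnaround (C−A): P1=8  P2=33  P3=3  P4=17
Turnaround(P1) = completion − arrival = 8 − 0 = 8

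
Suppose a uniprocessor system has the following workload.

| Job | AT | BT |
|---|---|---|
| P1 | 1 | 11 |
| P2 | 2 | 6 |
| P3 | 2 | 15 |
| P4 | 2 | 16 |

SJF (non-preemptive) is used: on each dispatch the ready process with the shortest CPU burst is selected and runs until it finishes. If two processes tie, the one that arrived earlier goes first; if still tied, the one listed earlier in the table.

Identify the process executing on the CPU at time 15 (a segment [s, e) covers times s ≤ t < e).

P2

Gantt: | idle 0-1 | P1 1-12 | P2 12-18 | P3 18-33 | P4 33-49 |
Completion: P1=12  P2=18  P3=33  P4=49
Turnaround (C−A): P1=11  P2=16  P3=31  P4=47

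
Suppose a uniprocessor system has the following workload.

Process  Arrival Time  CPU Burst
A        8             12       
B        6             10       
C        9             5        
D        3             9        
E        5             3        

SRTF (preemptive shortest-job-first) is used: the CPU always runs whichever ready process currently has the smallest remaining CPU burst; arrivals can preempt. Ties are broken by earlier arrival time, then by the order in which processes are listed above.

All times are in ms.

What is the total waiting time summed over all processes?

44

Gantt: | idle 0-3 | D 3-5 | E 5-8 | D 8-9 | C 9-14 | D 14-20 | B 20-30 | A 30-42 |
Completion: A=42  B=30  C=14  D=20  E=8
Waiting = turnaround − burst: A=22, B=14, C=0, D=8, E=0
Total waiting = 22 + 14 + 0 + 8 + 0 = 44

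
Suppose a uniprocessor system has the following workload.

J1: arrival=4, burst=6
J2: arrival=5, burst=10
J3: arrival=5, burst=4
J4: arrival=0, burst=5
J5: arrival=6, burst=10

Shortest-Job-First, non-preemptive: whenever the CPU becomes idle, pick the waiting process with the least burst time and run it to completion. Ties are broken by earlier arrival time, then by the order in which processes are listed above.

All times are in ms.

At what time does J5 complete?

35

Timeline: | J4 0-5 | J3 5-9 | J1 9-15 | J2 15-25 | J5 25-35 |
Completion: J1=15  J2=25  J3=9  J4=5  J5=35
Turnaround (C−A): J1=11  J2=20  J3=4  J4=5  J5=29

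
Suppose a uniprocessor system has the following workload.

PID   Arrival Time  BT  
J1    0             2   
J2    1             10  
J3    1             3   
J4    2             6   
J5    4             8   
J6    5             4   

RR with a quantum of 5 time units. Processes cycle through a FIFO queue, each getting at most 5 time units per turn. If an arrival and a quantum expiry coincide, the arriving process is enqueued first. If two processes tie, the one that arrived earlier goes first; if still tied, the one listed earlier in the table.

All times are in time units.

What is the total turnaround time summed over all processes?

115

Schedule: | J1 0-2 | J2 2-7 | J3 7-10 | J4 10-15 | J5 15-20 | J6 20-24 | J2 24-29 | J4 29-30 | J5 30-33 |
Completion: J1=2  J2=29  J3=10  J4=30  J5=33  J6=24
Turnaround (C−A): J1=2  J2=28  J3=9  J4=28  J5=29  J6=19
Turnaround = completion − arrival: J1=2, J2=28, J3=9, J4=28, J5=29, J6=19
Total turnaround = 2 + 28 + 9 + 28 + 29 + 19 = 115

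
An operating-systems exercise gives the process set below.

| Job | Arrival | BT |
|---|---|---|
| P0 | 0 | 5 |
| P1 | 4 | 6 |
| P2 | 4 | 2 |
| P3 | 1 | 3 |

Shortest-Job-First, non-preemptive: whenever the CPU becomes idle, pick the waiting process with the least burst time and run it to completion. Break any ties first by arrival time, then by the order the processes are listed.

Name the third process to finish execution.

Timeline: | P0 0-5 | P2 5-7 | P3 7-10 | P1 10-16 |
Completion: P0=5  P1=16  P2=7  P3=10
Finish order: P0 → P2 → P3 → P1

P3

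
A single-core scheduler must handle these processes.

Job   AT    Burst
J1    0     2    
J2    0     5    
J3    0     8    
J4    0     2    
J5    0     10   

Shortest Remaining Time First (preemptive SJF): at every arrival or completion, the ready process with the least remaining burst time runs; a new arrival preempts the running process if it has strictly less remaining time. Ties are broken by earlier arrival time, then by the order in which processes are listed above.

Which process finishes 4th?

Timeline: | J1 0-2 | J4 2-4 | J2 4-9 | J3 9-17 | J5 17-27 |
Completion: J1=2  J2=9  J3=17  J4=4  J5=27
Finish order: J1 → J4 → J2 → J3 → J5

J3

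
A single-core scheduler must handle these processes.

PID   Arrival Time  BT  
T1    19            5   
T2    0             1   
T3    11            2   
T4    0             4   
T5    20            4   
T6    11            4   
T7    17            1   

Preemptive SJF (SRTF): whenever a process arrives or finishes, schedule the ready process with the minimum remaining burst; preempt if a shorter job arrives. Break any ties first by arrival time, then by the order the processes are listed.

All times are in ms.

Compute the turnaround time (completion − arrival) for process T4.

Schedule: | T2 0-1 | T4 1-5 | idle 5-11 | T3 11-13 | T6 13-17 | T7 17-18 | idle 18-19 | T1 19-24 | T5 24-28 |
Completion: T1=24  T2=1  T3=13  T4=5  T5=28  T6=17  T7=18
Turnaround (C−A): T1=5  T2=1  T3=2  T4=5  T5=8  T6=6  T7=1
Turnaround(T4) = completion − arrival = 5 − 0 = 5

5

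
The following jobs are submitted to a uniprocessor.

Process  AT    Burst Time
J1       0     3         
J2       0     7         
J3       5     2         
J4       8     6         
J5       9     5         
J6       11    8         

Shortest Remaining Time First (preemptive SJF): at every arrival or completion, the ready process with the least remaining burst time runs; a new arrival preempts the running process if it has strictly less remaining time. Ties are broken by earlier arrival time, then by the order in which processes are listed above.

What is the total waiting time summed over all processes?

Gantt: | J1 0-3 | J2 3-5 | J3 5-7 | J2 7-12 | J5 12-17 | J4 17-23 | J6 23-31 |
Completion: J1=3  J2=12  J3=7  J4=23  J5=17  J6=31
Turnaround (C−A): J1=3  J2=12  J3=2  J4=15  J5=8  J6=20
Waiting = turnaround − burst: J1=0, J2=5, J3=0, J4=9, J5=3, J6=12
Total waiting = 0 + 5 + 0 + 9 + 3 + 12 = 29

29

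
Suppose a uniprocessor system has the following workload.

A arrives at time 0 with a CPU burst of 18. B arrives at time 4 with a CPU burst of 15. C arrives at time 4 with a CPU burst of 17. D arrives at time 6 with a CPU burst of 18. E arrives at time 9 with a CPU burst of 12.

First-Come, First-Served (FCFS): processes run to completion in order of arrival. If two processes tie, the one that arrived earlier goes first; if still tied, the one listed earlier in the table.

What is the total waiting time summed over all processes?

146

Schedule: | A 0-18 | B 18-33 | C 33-50 | D 50-68 | E 68-80 |
Completion: A=18  B=33  C=50  D=68  E=80
Waiting = turnaround − burst: A=0, B=14, C=29, D=44, E=59
Total waiting = 0 + 14 + 29 + 44 + 59 = 146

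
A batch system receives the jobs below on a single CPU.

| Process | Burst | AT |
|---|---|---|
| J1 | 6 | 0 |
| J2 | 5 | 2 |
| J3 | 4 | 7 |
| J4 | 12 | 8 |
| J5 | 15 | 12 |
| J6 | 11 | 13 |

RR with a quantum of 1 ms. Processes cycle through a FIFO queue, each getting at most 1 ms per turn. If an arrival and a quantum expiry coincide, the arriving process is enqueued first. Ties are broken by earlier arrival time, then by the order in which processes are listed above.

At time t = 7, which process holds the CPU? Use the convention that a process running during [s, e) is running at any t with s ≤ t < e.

J1

Schedule: | J1 0-2 | J2 2-3 | J1 3-4 | J2 4-5 | J1 5-6 | J2 6-7 | J1 7-8 | J3 8-9 | J2 9-10 | J4 10-11 | J1 11-12 | J3 12-13 | J2 13-14 | J4 14-15 | J5 15-16 | J6 16-17 | J3 17-18 | J4 18-19 | J5 19-20 | J6 20-21 | J3 21-22 | J4 22-23 | J5 23-24 | J6 24-25 | J4 25-26 | J5 26-27 | J6 27-28 | J4 28-29 | J5 29-30 | J6 30-31 | J4 31-32 | J5 32-33 | J6 33-34 | J4 34-35 | J5 35-36 | J6 36-37 | J4 37-38 | J5 38-39 | J6 39-40 | J4 40-41 | J5 41-42 | J6 42-43 | J4 43-44 | J5 44-45 | J6 45-46 | J4 46-47 | J5 47-48 | J6 48-49 | J5 49-53 |
Completion: J1=12  J2=14  J3=22  J4=47  J5=53  J6=49
Turnaround (C−A): J1=12  J2=12  J3=15  J4=39  J5=41  J6=36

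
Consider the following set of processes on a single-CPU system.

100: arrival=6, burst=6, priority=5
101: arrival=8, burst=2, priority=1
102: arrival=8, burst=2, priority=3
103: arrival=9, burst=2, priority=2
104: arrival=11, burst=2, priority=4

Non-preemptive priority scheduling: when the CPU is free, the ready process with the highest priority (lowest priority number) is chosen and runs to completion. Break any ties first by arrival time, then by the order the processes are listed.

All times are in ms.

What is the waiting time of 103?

Gantt: | idle 0-6 | 100 6-12 | 101 12-14 | 103 14-16 | 102 16-18 | 104 18-20 |
Completion: 100=12  101=14  102=18  103=16  104=20
Turnaround (C−A): 100=6  101=6  102=10  103=7  104=9
Waiting(103) = turnaround − burst = 7 − 2 = 5

5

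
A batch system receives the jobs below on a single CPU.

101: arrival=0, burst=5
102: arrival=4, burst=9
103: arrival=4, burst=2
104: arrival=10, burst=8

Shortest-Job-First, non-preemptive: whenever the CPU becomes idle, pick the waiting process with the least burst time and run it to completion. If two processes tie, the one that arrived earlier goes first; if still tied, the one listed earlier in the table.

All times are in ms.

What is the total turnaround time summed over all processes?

34

Gantt: | 101 0-5 | 103 5-7 | 102 7-16 | 104 16-24 |
Completion: 101=5  102=16  103=7  104=24
Turnaround (C−A): 101=5  102=12  103=3  104=14
Turnaround = completion − arrival: 101=5, 102=12, 103=3, 104=14
Total turnaround = 5 + 12 + 3 + 14 = 34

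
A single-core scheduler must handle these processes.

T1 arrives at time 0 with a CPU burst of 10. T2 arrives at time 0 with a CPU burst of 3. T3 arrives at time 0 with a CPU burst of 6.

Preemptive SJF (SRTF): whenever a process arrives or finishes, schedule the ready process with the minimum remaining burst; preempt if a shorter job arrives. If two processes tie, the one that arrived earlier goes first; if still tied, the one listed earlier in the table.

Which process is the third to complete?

Timeline: | T2 0-3 | T3 3-9 | T1 9-19 |
Completion: T1=19  T2=3  T3=9
Finish order: T2 → T3 → T1

T1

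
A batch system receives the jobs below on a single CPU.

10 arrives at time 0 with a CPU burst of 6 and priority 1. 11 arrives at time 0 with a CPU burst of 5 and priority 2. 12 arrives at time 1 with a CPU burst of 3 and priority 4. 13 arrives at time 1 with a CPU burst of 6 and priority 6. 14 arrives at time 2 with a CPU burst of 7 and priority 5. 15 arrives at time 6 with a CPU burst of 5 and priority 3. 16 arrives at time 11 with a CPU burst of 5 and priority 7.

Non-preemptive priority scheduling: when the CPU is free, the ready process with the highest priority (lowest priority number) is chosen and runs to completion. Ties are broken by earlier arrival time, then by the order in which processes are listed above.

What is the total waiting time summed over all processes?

89

Gantt: | 10 0-6 | 11 6-11 | 15 11-16 | 12 16-19 | 14 19-26 | 13 26-32 | 16 32-37 |
Completion: 10=6  11=11  12=19  13=32  14=26  15=16  16=37
Waiting = turnaround − burst: 10=0, 11=6, 12=15, 13=25, 14=17, 15=5, 16=21
Total waiting = 0 + 6 + 15 + 25 + 17 + 5 + 21 = 89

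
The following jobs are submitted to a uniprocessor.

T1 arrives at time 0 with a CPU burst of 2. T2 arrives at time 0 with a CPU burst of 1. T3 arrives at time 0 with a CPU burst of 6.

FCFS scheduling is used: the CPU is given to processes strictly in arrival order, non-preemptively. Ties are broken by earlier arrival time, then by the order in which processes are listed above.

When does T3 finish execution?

Gantt: | T1 0-2 | T2 2-3 | T3 3-9 |
Completion: T1=2  T2=3  T3=9

9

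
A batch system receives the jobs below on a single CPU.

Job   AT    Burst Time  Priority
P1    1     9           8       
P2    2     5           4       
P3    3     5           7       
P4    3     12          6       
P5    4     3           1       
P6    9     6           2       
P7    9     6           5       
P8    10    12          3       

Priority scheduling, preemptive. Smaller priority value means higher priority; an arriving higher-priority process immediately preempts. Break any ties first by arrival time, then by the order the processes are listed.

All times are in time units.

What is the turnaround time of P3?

Schedule: | idle 0-1 | P1 1-2 | P2 2-4 | P5 4-7 | P2 7-9 | P6 9-15 | P8 15-27 | P2 27-28 | P7 28-34 | P4 34-46 | P3 46-51 | P1 51-59 |
Completion: P1=59  P2=28  P3=51  P4=46  P5=7  P6=15  P7=34  P8=27
Turnaround (C−A): P1=58  P2=26  P3=48  P4=43  P5=3  P6=6  P7=25  P8=17
Turnaround(P3) = completion − arrival = 51 − 3 = 48

48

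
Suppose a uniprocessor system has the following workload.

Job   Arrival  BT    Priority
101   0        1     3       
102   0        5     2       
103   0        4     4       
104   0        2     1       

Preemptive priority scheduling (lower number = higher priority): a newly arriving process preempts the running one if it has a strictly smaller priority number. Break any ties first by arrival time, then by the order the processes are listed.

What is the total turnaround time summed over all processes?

29

Schedule: | 104 0-2 | 102 2-7 | 101 7-8 | 103 8-12 |
Completion: 101=8  102=7  103=12  104=2
Turnaround (C−A): 101=8  102=7  103=12  104=2
Turnaround = completion − arrival: 101=8, 102=7, 103=12, 104=2
Total turnaround = 8 + 7 + 12 + 2 = 29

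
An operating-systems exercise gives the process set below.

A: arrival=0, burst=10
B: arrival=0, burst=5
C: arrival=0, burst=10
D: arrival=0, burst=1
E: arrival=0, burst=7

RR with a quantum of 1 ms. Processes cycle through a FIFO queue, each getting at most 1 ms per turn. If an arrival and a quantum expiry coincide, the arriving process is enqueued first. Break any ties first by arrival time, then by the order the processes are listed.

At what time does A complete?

Timeline: | A 0-1 | B 1-2 | C 2-3 | D 3-4 | E 4-5 | A 5-6 | B 6-7 | C 7-8 | E 8-9 | A 9-10 | B 10-11 | C 11-12 | E 12-13 | A 13-14 | B 14-15 | C 15-16 | E 16-17 | A 17-18 | B 18-19 | C 19-20 | E 20-21 | A 21-22 | C 22-23 | E 23-24 | A 24-25 | C 25-26 | E 26-27 | A 27-28 | C 28-29 | A 29-30 | C 30-31 | A 31-32 | C 32-33 |
Completion: A=32  B=19  C=33  D=4  E=27

32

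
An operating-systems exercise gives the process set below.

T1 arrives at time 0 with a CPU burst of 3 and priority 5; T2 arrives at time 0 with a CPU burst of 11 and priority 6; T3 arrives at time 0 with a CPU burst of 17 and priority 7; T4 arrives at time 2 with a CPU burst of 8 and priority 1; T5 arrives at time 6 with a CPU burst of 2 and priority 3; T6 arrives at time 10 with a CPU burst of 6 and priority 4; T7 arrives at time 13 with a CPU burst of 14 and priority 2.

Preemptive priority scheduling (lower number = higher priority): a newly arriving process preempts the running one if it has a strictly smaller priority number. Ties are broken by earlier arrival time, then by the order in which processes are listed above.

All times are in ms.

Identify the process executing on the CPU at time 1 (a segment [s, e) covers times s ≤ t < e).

Gantt: | T1 0-2 | T4 2-10 | T5 10-12 | T6 12-13 | T7 13-27 | T6 27-32 | T1 32-33 | T2 33-44 | T3 44-61 |
Completion: T1=33  T2=44  T3=61  T4=10  T5=12  T6=32  T7=27
Turnaround (C−A): T1=33  T2=44  T3=61  T4=8  T5=6  T6=22  T7=14

T1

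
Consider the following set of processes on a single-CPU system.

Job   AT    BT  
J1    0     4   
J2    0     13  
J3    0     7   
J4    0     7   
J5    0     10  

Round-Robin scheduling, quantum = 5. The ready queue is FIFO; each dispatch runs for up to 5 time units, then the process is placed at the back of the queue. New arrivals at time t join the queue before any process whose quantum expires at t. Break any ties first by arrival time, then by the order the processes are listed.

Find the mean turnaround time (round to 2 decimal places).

Schedule: | J1 0-4 | J2 4-9 | J3 9-14 | J4 14-19 | J5 19-24 | J2 24-29 | J3 29-31 | J4 31-33 | J5 33-38 | J2 38-41 |
Completion: J1=4  J2=41  J3=31  J4=33  J5=38
Turnaround times: J1=4, J2=41, J3=31, J4=33, J5=38
Average turnaround = (4+41+31+33+38) / 5 = 147/5 = 29.40

29.40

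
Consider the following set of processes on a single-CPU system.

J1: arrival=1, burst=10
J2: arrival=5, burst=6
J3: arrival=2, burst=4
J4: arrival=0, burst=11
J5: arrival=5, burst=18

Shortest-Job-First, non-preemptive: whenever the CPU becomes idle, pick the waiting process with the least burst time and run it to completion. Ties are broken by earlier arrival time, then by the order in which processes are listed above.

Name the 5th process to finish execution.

Timeline: | J4 0-11 | J3 11-15 | J2 15-21 | J1 21-31 | J5 31-49 |
Completion: J1=31  J2=21  J3=15  J4=11  J5=49
Finish order: J4 → J3 → J2 → J1 → J5

J5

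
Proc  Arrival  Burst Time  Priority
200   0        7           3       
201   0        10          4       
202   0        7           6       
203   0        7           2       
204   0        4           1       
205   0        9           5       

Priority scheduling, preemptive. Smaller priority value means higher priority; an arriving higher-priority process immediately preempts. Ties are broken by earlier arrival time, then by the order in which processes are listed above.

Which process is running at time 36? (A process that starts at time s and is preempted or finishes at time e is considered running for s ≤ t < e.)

Gantt: | 204 0-4 | 203 4-11 | 200 11-18 | 201 18-28 | 205 28-37 | 202 37-44 |
Completion: 200=18  201=28  202=44  203=11  204=4  205=37

205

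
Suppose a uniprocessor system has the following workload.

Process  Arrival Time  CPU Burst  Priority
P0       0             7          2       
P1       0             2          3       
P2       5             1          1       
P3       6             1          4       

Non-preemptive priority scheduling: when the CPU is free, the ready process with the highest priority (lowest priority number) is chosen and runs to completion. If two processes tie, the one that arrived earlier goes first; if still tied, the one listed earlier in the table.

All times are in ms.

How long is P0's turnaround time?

Schedule: | P0 0-7 | P2 7-8 | P1 8-10 | P3 10-11 |
Completion: P0=7  P1=10  P2=8  P3=11
Turnaround(P0) = completion − arrival = 7 − 0 = 7

7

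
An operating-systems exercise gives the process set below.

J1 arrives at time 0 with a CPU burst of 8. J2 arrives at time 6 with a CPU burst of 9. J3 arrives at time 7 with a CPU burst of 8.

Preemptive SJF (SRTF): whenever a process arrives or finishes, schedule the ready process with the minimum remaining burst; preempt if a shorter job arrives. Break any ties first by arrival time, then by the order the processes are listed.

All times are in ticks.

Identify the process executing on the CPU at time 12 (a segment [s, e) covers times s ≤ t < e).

J3

Gantt: | J1 0-8 | J3 8-16 | J2 16-25 |
Completion: J1=8  J2=25  J3=16
Turnaround (C−A): J1=8  J2=19  J3=9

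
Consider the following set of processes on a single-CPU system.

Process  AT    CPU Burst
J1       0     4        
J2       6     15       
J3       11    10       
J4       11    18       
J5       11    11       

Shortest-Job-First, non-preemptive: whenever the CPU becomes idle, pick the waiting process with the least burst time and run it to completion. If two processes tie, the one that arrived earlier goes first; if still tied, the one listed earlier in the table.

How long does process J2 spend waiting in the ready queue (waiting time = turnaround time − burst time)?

Schedule: | J1 0-4 | idle 4-6 | J2 6-21 | J3 21-31 | J5 31-42 | J4 42-60 |
Completion: J1=4  J2=21  J3=31  J4=60  J5=42
Turnaround (C−A): J1=4  J2=15  J3=20  J4=49  J5=31
Waiting(J2) = turnaround − burst = 15 − 15 = 0

0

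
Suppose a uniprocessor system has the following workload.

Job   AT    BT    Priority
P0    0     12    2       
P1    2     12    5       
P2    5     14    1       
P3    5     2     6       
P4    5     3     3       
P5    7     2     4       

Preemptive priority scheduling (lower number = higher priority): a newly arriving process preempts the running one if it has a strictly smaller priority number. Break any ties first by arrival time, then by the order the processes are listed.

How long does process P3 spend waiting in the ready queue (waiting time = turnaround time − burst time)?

38

Schedule: | P0 0-5 | P2 5-19 | P0 19-26 | P4 26-29 | P5 29-31 | P1 31-43 | P3 43-45 |
Completion: P0=26  P1=43  P2=19  P3=45  P4=29  P5=31
Turnaround (C−A): P0=26  P1=41  P2=14  P3=40  P4=24  P5=24
Waiting(P3) = turnaround − burst = 40 − 2 = 38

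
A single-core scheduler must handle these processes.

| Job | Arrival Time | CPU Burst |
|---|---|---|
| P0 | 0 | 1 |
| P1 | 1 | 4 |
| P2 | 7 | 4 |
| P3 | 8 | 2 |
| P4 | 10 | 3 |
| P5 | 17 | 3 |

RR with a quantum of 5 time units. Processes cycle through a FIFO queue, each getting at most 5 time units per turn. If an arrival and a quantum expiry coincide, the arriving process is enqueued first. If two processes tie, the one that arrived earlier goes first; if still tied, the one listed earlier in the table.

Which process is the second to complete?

Schedule: | P0 0-1 | P1 1-5 | idle 5-7 | P2 7-11 | P3 11-13 | P4 13-16 | idle 16-17 | P5 17-20 |
Completion: P0=1  P1=5  P2=11  P3=13  P4=16  P5=20
Finish order: P0 → P1 → P2 → P3 → P4 → P5

P1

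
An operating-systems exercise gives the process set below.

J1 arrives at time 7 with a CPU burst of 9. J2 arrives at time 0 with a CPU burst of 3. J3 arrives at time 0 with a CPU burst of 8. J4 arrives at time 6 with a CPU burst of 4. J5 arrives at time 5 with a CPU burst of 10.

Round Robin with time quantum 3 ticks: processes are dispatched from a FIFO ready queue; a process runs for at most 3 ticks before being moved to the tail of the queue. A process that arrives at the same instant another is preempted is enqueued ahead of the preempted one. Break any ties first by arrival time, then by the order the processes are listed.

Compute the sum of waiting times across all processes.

64

Timeline: | J2 0-3 | J3 3-6 | J5 6-9 | J4 9-12 | J3 12-15 | J1 15-18 | J5 18-21 | J4 21-22 | J3 22-24 | J1 24-27 | J5 27-30 | J1 30-33 | J5 33-34 |
Completion: J1=33  J2=3  J3=24  J4=22  J5=34
Turnaround (C−A): J1=26  J2=3  J3=24  J4=16  J5=29
Waiting = turnaround − burst: J1=17, J2=0, J3=16, J4=12, J5=19
Total waiting = 17 + 0 + 16 + 12 + 19 = 64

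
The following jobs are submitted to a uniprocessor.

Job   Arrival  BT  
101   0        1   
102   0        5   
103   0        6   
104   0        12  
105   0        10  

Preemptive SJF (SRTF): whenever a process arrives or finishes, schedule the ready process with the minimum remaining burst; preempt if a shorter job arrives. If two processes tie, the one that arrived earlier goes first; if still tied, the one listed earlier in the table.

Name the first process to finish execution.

101

Gantt: | 101 0-1 | 102 1-6 | 103 6-12 | 105 12-22 | 104 22-34 |
Completion: 101=1  102=6  103=12  104=34  105=22
Finish order: 101 → 102 → 103 → 105 → 104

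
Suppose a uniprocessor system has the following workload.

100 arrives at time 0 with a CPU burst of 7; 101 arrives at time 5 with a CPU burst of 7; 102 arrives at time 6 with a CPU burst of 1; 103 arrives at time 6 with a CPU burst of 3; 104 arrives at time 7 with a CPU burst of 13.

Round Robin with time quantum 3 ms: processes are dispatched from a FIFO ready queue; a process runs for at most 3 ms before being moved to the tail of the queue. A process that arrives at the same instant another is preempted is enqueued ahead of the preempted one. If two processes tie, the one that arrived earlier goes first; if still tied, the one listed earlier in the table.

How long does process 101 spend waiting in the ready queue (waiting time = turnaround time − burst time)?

Schedule: | 100 0-6 | 101 6-9 | 102 9-10 | 103 10-13 | 100 13-14 | 104 14-17 | 101 17-20 | 104 20-23 | 101 23-24 | 104 24-31 |
Completion: 100=14  101=24  102=10  103=13  104=31
Turnaround (C−A): 100=14  101=19  102=4  103=7  104=24
Waiting(101) = turnaround − burst = 19 − 7 = 12

12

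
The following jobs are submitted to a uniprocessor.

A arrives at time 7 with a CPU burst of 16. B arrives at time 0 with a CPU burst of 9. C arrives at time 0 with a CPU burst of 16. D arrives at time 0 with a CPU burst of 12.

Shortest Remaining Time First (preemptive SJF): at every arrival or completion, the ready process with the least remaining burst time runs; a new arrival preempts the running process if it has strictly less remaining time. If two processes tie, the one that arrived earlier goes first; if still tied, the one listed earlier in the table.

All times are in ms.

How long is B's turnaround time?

9

Gantt: | B 0-9 | D 9-21 | C 21-37 | A 37-53 |
Completion: A=53  B=9  C=37  D=21
Turnaround (C−A): A=46  B=9  C=37  D=21
Turnaround(B) = completion − arrival = 9 − 0 = 9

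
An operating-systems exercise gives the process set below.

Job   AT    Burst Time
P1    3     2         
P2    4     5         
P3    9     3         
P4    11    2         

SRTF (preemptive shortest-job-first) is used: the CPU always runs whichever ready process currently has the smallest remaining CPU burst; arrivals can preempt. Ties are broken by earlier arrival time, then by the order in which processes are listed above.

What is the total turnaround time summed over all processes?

16

Timeline: | idle 0-3 | P1 3-5 | P2 5-10 | P3 10-13 | P4 13-15 |
Completion: P1=5  P2=10  P3=13  P4=15
Turnaround (C−A): P1=2  P2=6  P3=4  P4=4
Turnaround = completion − arrival: P1=2, P2=6, P3=4, P4=4
Total turnaround = 2 + 6 + 4 + 4 = 16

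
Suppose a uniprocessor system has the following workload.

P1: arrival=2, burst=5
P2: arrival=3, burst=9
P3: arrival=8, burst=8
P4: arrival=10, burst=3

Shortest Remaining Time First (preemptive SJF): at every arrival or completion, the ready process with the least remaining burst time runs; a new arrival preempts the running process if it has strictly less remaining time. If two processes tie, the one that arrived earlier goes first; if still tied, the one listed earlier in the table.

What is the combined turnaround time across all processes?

Timeline: | idle 0-2 | P1 2-7 | P2 7-10 | P4 10-13 | P2 13-19 | P3 19-27 |
Completion: P1=7  P2=19  P3=27  P4=13
Turnaround = completion − arrival: P1=5, P2=16, P3=19, P4=3
Total turnaround = 5 + 16 + 19 + 3 = 43

43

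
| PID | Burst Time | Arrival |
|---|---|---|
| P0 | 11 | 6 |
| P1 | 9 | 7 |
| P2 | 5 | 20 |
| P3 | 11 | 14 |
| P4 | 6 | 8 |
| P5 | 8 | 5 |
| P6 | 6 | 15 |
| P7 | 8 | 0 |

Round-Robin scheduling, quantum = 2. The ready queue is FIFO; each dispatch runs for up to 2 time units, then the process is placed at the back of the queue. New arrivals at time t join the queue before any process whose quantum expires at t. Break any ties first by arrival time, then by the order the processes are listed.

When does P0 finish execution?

Timeline: | P7 0-6 | P5 6-8 | P0 8-10 | P7 10-12 | P1 12-14 | P4 14-16 | P5 16-18 | P0 18-20 | P3 20-22 | P1 22-24 | P6 24-26 | P4 26-28 | P5 28-30 | P2 30-32 | P0 32-34 | P3 34-36 | P1 36-38 | P6 38-40 | P4 40-42 | P5 42-44 | P2 44-46 | P0 46-48 | P3 48-50 | P1 50-52 | P6 52-54 | P2 54-55 | P0 55-57 | P3 57-59 | P1 59-60 | P0 60-61 | P3 61-64 |
Completion: P0=61  P1=60  P2=55  P3=64  P4=42  P5=44  P6=54  P7=12

61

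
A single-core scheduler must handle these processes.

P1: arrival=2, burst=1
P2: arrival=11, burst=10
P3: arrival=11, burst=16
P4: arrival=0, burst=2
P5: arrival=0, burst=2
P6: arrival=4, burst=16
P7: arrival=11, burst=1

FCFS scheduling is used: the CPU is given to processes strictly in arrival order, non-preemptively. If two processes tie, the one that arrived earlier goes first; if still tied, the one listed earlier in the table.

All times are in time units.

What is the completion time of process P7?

48

Schedule: | P4 0-2 | P5 2-4 | P1 4-5 | P6 5-21 | P2 21-31 | P3 31-47 | P7 47-48 |
Completion: P1=5  P2=31  P3=47  P4=2  P5=4  P6=21  P7=48
Turnaround (C−A): P1=3  P2=20  P3=36  P4=2  P5=4  P6=17  P7=37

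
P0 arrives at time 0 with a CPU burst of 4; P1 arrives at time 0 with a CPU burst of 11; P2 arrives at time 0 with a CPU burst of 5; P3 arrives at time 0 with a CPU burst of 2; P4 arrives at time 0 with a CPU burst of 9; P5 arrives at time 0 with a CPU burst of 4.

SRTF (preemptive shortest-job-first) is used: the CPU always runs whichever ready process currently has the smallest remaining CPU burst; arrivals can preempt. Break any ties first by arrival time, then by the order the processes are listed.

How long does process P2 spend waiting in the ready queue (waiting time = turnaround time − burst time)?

10

Schedule: | P3 0-2 | P0 2-6 | P5 6-10 | P2 10-15 | P4 15-24 | P1 24-35 |
Completion: P0=6  P1=35  P2=15  P3=2  P4=24  P5=10
Waiting(P2) = turnaround − burst = 15 − 5 = 10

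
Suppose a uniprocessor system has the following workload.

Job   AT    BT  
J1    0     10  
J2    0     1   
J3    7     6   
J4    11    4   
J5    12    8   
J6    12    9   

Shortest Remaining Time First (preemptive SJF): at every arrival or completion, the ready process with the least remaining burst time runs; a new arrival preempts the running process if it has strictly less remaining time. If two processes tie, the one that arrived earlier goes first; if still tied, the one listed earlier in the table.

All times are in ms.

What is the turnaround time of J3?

14

Timeline: | J2 0-1 | J1 1-11 | J4 11-15 | J3 15-21 | J5 21-29 | J6 29-38 |
Completion: J1=11  J2=1  J3=21  J4=15  J5=29  J6=38
Turnaround(J3) = completion − arrival = 21 − 7 = 14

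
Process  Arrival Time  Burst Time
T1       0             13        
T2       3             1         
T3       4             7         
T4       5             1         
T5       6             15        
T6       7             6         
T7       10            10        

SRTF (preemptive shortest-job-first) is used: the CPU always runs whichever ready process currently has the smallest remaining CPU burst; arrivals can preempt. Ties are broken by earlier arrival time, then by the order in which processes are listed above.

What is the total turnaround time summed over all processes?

124

Gantt: | T1 0-3 | T2 3-4 | T3 4-5 | T4 5-6 | T3 6-12 | T6 12-18 | T1 18-28 | T7 28-38 | T5 38-53 |
Completion: T1=28  T2=4  T3=12  T4=6  T5=53  T6=18  T7=38
Turnaround (C−A): T1=28  T2=1  T3=8  T4=1  T5=47  T6=11  T7=28
Turnaround = completion − arrival: T1=28, T2=1, T3=8, T4=1, T5=47, T6=11, T7=28
Total turnaround = 28 + 1 + 8 + 1 + 47 + 11 + 28 = 124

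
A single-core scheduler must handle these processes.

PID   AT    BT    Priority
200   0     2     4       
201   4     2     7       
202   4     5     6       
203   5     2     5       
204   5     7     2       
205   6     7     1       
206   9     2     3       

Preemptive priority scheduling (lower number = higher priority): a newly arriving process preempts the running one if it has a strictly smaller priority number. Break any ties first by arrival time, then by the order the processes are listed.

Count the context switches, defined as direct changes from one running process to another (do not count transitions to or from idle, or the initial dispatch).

Gantt: | 200 0-2 | idle 2-4 | 202 4-5 | 204 5-6 | 205 6-13 | 204 13-19 | 206 19-21 | 203 21-23 | 202 23-27 | 201 27-29 |
Completion: 200=2  201=29  202=27  203=23  204=19  205=13  206=21
Turnaround (C−A): 200=2  201=25  202=23  203=18  204=14  205=7  206=12

7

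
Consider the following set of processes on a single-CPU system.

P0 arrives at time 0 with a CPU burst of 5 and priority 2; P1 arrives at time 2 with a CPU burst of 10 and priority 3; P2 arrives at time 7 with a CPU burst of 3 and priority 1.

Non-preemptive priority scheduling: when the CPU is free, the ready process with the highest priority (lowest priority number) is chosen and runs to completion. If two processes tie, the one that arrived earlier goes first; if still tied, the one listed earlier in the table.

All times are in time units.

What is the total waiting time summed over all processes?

11

Gantt: | P0 0-5 | P1 5-15 | P2 15-18 |
Completion: P0=5  P1=15  P2=18
Waiting = turnaround − burst: P0=0, P1=3, P2=8
Total waiting = 0 + 3 + 8 = 11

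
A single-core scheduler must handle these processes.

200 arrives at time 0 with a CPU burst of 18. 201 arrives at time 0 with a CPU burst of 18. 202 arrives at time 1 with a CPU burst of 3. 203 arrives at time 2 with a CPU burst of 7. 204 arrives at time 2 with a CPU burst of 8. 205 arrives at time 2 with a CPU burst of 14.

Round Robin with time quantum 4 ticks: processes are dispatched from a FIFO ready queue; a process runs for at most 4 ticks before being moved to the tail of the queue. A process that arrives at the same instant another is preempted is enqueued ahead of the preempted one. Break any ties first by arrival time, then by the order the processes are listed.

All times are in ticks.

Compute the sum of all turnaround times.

Schedule: | 200 0-4 | 201 4-8 | 202 8-11 | 203 11-15 | 204 15-19 | 205 19-23 | 200 23-27 | 201 27-31 | 203 31-34 | 204 34-38 | 205 38-42 | 200 42-46 | 201 46-50 | 205 50-54 | 200 54-58 | 201 58-62 | 205 62-64 | 200 64-66 | 201 66-68 |
Completion: 200=66  201=68  202=11  203=34  204=38  205=64
Turnaround (C−A): 200=66  201=68  202=10  203=32  204=36  205=62
Turnaround = completion − arrival: 200=66, 201=68, 202=10, 203=32, 204=36, 205=62
Total turnaround = 66 + 68 + 10 + 32 + 36 + 62 = 274

274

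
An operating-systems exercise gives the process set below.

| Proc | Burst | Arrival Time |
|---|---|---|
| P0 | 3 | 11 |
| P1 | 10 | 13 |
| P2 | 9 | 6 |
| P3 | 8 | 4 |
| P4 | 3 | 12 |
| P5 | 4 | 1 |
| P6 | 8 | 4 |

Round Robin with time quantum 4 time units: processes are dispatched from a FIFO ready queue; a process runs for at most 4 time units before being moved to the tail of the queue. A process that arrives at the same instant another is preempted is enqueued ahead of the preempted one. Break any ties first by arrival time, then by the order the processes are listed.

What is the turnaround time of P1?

33

Gantt: | idle 0-1 | P5 1-5 | P3 5-9 | P6 9-13 | P2 13-17 | P3 17-21 | P0 21-24 | P4 24-27 | P1 27-31 | P6 31-35 | P2 35-39 | P1 39-43 | P2 43-44 | P1 44-46 |
Completion: P0=24  P1=46  P2=44  P3=21  P4=27  P5=5  P6=35
Turnaround (C−A): P0=13  P1=33  P2=38  P3=17  P4=15  P5=4  P6=31
Turnaround(P1) = completion − arrival = 46 − 13 = 33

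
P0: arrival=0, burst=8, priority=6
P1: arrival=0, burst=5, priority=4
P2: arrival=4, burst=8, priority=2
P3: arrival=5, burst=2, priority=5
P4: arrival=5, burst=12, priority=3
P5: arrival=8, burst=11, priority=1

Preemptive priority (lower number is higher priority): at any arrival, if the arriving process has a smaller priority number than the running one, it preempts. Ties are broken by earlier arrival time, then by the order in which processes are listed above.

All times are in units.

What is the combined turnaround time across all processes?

175

Timeline: | P1 0-4 | P2 4-8 | P5 8-19 | P2 19-23 | P4 23-35 | P1 35-36 | P3 36-38 | P0 38-46 |
Completion: P0=46  P1=36  P2=23  P3=38  P4=35  P5=19
Turnaround (C−A): P0=46  P1=36  P2=19  P3=33  P4=30  P5=11
Turnaround = completion − arrival: P0=46, P1=36, P2=19, P3=33, P4=30, P5=11
Total turnaround = 46 + 36 + 19 + 33 + 30 + 11 = 175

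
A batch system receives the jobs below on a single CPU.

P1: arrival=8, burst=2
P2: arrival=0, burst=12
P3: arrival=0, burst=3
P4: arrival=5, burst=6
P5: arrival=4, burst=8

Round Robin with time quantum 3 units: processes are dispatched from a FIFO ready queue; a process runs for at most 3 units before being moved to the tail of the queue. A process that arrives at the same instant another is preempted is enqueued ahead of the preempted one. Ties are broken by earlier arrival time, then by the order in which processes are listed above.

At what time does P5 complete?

31

Schedule: | P2 0-3 | P3 3-6 | P2 6-9 | P5 9-12 | P4 12-15 | P1 15-17 | P2 17-20 | P5 20-23 | P4 23-26 | P2 26-29 | P5 29-31 |
Completion: P1=17  P2=29  P3=6  P4=26  P5=31
Turnaround (C−A): P1=9  P2=29  P3=6  P4=21  P5=27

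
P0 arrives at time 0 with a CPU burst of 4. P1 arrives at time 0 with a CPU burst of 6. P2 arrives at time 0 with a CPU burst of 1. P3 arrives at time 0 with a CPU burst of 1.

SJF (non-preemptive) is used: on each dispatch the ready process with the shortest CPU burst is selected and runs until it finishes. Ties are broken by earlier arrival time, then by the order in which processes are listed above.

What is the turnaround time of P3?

2

Schedule: | P2 0-1 | P3 1-2 | P0 2-6 | P1 6-12 |
Completion: P0=6  P1=12  P2=1  P3=2
Turnaround(P3) = completion − arrival = 2 − 0 = 2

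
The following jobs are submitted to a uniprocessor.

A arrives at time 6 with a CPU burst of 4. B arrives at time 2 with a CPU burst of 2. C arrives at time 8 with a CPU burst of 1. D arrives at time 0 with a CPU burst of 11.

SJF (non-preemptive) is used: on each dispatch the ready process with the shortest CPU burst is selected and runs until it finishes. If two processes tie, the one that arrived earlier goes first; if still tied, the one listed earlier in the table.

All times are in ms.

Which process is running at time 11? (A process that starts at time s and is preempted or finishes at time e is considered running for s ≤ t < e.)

C

Timeline: | D 0-11 | C 11-12 | B 12-14 | A 14-18 |
Completion: A=18  B=14  C=12  D=11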